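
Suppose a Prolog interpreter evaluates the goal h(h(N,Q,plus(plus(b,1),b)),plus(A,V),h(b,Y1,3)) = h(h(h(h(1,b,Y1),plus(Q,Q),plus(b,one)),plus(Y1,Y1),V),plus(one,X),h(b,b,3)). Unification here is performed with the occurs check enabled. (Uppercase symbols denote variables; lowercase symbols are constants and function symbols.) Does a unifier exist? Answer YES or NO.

YES

Decompose h/3: h(N,Q,plus(plus(b,1),b)) = h(h(h(1,b,Y1),plus(Q,Q),plus(b,one)),plus(Y1,Y1),V),  plus(A,V) = plus(one,X),  h(b,Y1,3) = h(b,b,3).
Decompose h/3: N = h(h(1,b,Y1),plus(Q,Q),plus(b,one)),  Q = plus(Y1,Y1),  plus(plus(b,1),b) = V.
Bind N := h(h(1,b,Y1),plus(Q,Q),plus(b,one)); no other remaining equation mentions N.
Bind Q := plus(Y1,Y1); no other remaining equation mentions Q. Substituting into the earlier binding gives N := h(h(1,b,Y1),plus(plus(Y1,Y1),plus(Y1,Y1)),plus(b,one)).
Bind V := plus(plus(b,1),b); substituting into the one remaining equation that mentions V gives: plus(A,plus(plus(b,1),b)) = plus(one,X).
Decompose plus/2: A = one,  plus(plus(b,1),b) = X.
Bind A := one; no other remaining equation mentions A.
Bind X := plus(plus(b,1),b); no other remaining equation mentions X.
Decompose h/3: b = b,  Y1 = b,  3 = 3.
Delete trivial equation b = b.
Bind Y1 := b; no other remaining equation mentions Y1. Substituting into the earlier bindings gives N := h(h(1,b,b),plus(plus(b,b),plus(b,b)),plus(b,one)), Q := plus(b,b).
Delete trivial equation 3 = 3.
No equations remain and no clash or occurs-check failure arose, so a unifier exists.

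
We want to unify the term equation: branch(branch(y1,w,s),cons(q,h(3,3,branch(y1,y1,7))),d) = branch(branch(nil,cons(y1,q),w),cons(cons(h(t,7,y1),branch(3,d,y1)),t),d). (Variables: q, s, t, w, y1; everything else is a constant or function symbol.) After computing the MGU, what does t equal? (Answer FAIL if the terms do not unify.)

Decompose branch/3: branch(y1,w,s) = branch(nil,cons(y1,q),w),  cons(q,h(3,3,branch(y1,y1,7))) = cons(cons(h(t,7,y1),branch(3,d,y1)),t),  d = d.
Decompose branch/3: y1 = nil,  w = cons(y1,q),  s = w.
Bind y1 := nil; substituting into the 2 remaining equations that mention y1 gives: w = cons(nil,q),  cons(q,h(3,3,branch(nil,nil,7))) = cons(cons(h(t,7,nil),branch(3,d,nil)),t).
Bind w := cons(nil,q); substituting into the one remaining equation that mentions w gives: s = cons(nil,q).
Bind s := cons(nil,q); no other remaining equation mentions s.
Decompose cons/2: q = cons(h(t,7,nil),branch(3,d,nil)),  h(3,3,branch(nil,nil,7)) = t.
Bind q := cons(h(t,7,nil),branch(3,d,nil)); no other remaining equation mentions q. Substituting into the earlier bindings gives w := cons(nil,cons(h(t,7,nil),branch(3,d,nil))), s := cons(nil,cons(h(t,7,nil),branch(3,d,nil))).
Bind t := h(3,3,branch(nil,nil,7)); no other remaining equation mentions t. Substituting into the earlier bindings gives w := cons(nil,cons(h(h(3,3,branch(nil,nil,7)),7,nil),branch(3,d,nil))), s := cons(nil,cons(h(h(3,3,branch(nil,nil,7)),7,nil),branch(3,d,nil))), q := cons(h(h(3,3,branch(nil,nil,7)),7,nil),branch(3,d,nil)).
Delete trivial equation d = d.
MGU = { y1 ↦ nil, w ↦ cons(nil,cons(h(h(3,3,branch(nil,nil,7)),7,nil),branch(3,d,nil))), s ↦ cons(nil,cons(h(h(3,3,branch(nil,nil,7)),7,nil),branch(3,d,nil))), q ↦ cons(h(h(3,3,branch(nil,nil,7)),7,nil),branch(3,d,nil)), t ↦ h(3,3,branch(nil,nil,7)) }, so t ↦ h(3,3,branch(nil,nil,7)).

h(3,3,branch(nil,nil,7))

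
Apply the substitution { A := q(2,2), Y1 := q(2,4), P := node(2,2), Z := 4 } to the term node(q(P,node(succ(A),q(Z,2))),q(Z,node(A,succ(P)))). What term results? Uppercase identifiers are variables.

Replace each occurrence of A with q(2,2).
Replace each occurrence of P with node(2,2).
Replace each occurrence of Z with 4.
Result: node(q(node(2,2),node(succ(q(2,2)),q(4,2))),q(4,node(q(2,2),succ(node(2,2))))).

node(q(node(2,2),node(succ(q(2,2)),q(4,2))),q(4,node(q(2,2),succ(node(2,2)))))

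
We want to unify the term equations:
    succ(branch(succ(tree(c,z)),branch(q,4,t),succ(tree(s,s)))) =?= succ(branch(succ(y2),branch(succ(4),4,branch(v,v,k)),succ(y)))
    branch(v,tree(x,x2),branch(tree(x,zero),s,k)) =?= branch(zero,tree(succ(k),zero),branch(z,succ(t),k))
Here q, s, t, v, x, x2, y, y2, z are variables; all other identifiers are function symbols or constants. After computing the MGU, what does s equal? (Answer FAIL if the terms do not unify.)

Decompose succ/1: branch(succ(tree(c,z)),branch(q,4,t),succ(tree(s,s))) =?= branch(succ(y2),branch(succ(4),4,branch(v,v,k)),succ(y)).
Decompose branch/3: succ(tree(c,z)) =?= succ(y2),  branch(q,4,t) =?= branch(succ(4),4,branch(v,v,k)),  succ(tree(s,s)) =?= succ(y).
Decompose succ/1: tree(c,z) =?= y2.
Bind y2 := tree(c,z); no other remaining equation mentions y2.
Decompose branch/3: q =?= succ(4),  4 =?= 4,  t =?= branch(v,v,k).
Bind q := succ(4); no other remaining equation mentions q.
Delete trivial equation 4 =?= 4.
Bind t := branch(v,v,k); substituting into the one remaining equation that mentions t gives: branch(v,tree(x,x2),branch(tree(x,zero),s,k)) =?= branch(zero,tree(succ(k),zero),branch(z,succ(branch(v,v,k)),k)).
Decompose succ/1: tree(s,s) =?= y.
Bind y := tree(s,s); no other remaining equation mentions y.
Decompose branch/3: v =?= zero,  tree(x,x2) =?= tree(succ(k),zero),  branch(tree(x,zero),s,k) =?= branch(z,succ(branch(v,v,k)),k).
Bind v := zero; substituting into the one remaining equation that mentions v gives: branch(tree(x,zero),s,k) =?= branch(z,succ(branch(zero,zero,k)),k). Substituting into the earlier binding gives t := branch(zero,zero,k).
Decompose tree/2: x =?= succ(k),  x2 =?= zero.
Bind x := succ(k); substituting into the one remaining equation that mentions x gives: branch(tree(succ(k),zero),s,k) =?= branch(z,succ(branch(zero,zero,k)),k).
Bind x2 := zero; no other remaining equation mentions x2.
Decompose branch/3: tree(succ(k),zero) =?= z,  s =?= succ(branch(zero,zero,k)),  k =?= k.
Bind z := tree(succ(k),zero); no other remaining equation mentions z. Substituting into the earlier binding gives y2 := tree(c,tree(succ(k),zero)).
Bind s := succ(branch(zero,zero,k)); no other remaining equation mentions s. Substituting into the earlier binding gives y := tree(succ(branch(zero,zero,k)),succ(branch(zero,zero,k))).
Delete trivial equation k =?= k.
MGU = { y2 := tree(c,tree(succ(k),zero)), q := succ(4), t := branch(zero,zero,k), y := tree(succ(branch(zero,zero,k)),succ(branch(zero,zero,k))), v := zero, x := succ(k), x2 := zero, z := tree(succ(k),zero), s := succ(branch(zero,zero,k)) }, so s := succ(branch(zero,zero,k)).

succ(branch(zero,zero,k))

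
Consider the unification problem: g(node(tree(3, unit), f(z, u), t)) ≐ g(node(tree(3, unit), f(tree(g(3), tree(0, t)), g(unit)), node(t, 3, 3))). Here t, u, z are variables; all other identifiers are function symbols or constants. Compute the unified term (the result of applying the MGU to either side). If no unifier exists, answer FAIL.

Decompose g/1: node(tree(3, unit), f(z, u), t) ≐ node(tree(3, unit), f(tree(g(3), tree(0, t)), g(unit)), node(t, 3, 3)).
Decompose node/3: tree(3, unit) ≐ tree(3, unit),  f(z, u) ≐ f(tree(g(3), tree(0, t)), g(unit)),  t ≐ node(t, 3, 3).
Delete trivial equation tree(3, unit) ≐ tree(3, unit).
Decompose f/2: z ≐ tree(g(3), tree(0, t)),  u ≐ g(unit).
Bind z := tree(g(3), tree(0, t)); no other remaining equation mentions z.
Bind u := g(unit); no other remaining equation mentions u.
Occurs check fails: t occurs in node(t, 3, 3); the equation t ≐ node(t, 3, 3) has no finite solution.

FAIL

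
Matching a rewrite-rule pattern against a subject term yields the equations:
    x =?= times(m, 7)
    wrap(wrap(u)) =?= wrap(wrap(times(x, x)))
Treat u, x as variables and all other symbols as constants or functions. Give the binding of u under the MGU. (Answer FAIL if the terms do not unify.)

Bind x := times(m, 7); substituting into the remaining equation gives: wrap(wrap(u)) =?= wrap(wrap(times(times(m, 7), times(m, 7)))).
Decompose wrap/1: wrap(u) =?= wrap(times(times(m, 7), times(m, 7))).
Decompose wrap/1: u =?= times(times(m, 7), times(m, 7)).
Bind u := times(times(m, 7), times(m, 7)).
MGU = { x := times(m, 7), u := times(times(m, 7), times(m, 7)) }, so u := times(times(m, 7), times(m, 7)).

times(times(m, 7), times(m, 7))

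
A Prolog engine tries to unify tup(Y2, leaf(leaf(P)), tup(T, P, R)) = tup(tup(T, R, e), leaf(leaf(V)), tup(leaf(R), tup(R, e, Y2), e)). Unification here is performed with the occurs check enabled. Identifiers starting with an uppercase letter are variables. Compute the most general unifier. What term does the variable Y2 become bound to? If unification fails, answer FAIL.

tup(leaf(e), e, e)

Decompose tup/3: Y2 = tup(T, R, e),  leaf(leaf(P)) = leaf(leaf(V)),  tup(T, P, R) = tup(leaf(R), tup(R, e, Y2), e).
Bind Y2 := tup(T, R, e); substituting into the one remaining equation that mentions Y2 gives: tup(T, P, R) = tup(leaf(R), tup(R, e, tup(T, R, e)), e).
Decompose leaf/1: leaf(P) = leaf(V).
Decompose leaf/1: P = V.
Bind P := V; substituting into the remaining equation gives: tup(T, V, R) = tup(leaf(R), tup(R, e, tup(T, R, e)), e).
Decompose tup/3: T = leaf(R),  V = tup(R, e, tup(T, R, e)),  R = e.
Bind T := leaf(R); substituting into the one remaining equation that mentions T gives: V = tup(R, e, tup(leaf(R), R, e)). Substituting into the earlier binding gives Y2 := tup(leaf(R), R, e).
Bind V := tup(R, e, tup(leaf(R), R, e)); no other remaining equation mentions V. Substituting into the earlier binding gives P := tup(R, e, tup(leaf(R), R, e)).
Bind R := e. Substituting into the earlier bindings gives Y2 := tup(leaf(e), e, e), P := tup(e, e, tup(leaf(e), e, e)), T := leaf(e), V := tup(e, e, tup(leaf(e), e, e)).
MGU = { Y2 -> tup(leaf(e), e, e), P -> tup(e, e, tup(leaf(e), e, e)), T -> leaf(e), V -> tup(e, e, tup(leaf(e), e, e)), R -> e }, so Y2 -> tup(leaf(e), e, e).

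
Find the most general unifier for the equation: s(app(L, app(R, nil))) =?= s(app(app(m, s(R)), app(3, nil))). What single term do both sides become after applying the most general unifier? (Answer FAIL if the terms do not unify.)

s(app(app(m, s(3)), app(3, nil)))

Decompose s/1: app(L, app(R, nil)) =?= app(app(m, s(R)), app(3, nil)).
Decompose app/2: L =?= app(m, s(R)),  app(R, nil) =?= app(3, nil).
Bind L := app(m, s(R)); no other remaining equation mentions L.
Decompose app/2: R =?= 3,  nil =?= nil.
Bind R := 3; no other remaining equation mentions R. Substituting into the earlier binding gives L := app(m, s(3)).
Delete trivial equation nil =?= nil.
Applying the MGU to either side gives s(app(app(m, s(3)), app(3, nil))).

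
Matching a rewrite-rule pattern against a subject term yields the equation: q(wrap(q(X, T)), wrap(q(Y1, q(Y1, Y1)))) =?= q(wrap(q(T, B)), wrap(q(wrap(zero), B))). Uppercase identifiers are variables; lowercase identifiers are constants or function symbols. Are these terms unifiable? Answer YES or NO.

YES

Decompose q/2: wrap(q(X, T)) =?= wrap(q(T, B)),  wrap(q(Y1, q(Y1, Y1))) =?= wrap(q(wrap(zero), B)).
Decompose wrap/1: q(X, T) =?= q(T, B).
Decompose q/2: X =?= T,  T =?= B.
Bind X := T; no other remaining equation mentions X.
Bind T := B; no other remaining equation mentions T. Substituting into the earlier binding gives X := B.
Decompose wrap/1: q(Y1, q(Y1, Y1)) =?= q(wrap(zero), B).
Decompose q/2: Y1 =?= wrap(zero),  q(Y1, Y1) =?= B.
Bind Y1 := wrap(zero); substituting into the remaining equation gives: q(wrap(zero), wrap(zero)) =?= B.
Bind B := q(wrap(zero), wrap(zero)). Substituting into the earlier bindings gives X := q(wrap(zero), wrap(zero)), T := q(wrap(zero), wrap(zero)).
No equations remain and no clash or occurs-check failure arose, so a unifier exists.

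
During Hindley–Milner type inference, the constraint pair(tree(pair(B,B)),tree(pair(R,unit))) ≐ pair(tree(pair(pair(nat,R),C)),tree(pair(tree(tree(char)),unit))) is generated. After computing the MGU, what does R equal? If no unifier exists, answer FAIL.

Decompose pair/2: tree(pair(B,B)) ≐ tree(pair(pair(nat,R),C)),  tree(pair(R,unit)) ≐ tree(pair(tree(tree(char)),unit)).
Decompose tree/1: pair(B,B) ≐ pair(pair(nat,R),C).
Decompose pair/2: B ≐ pair(nat,R),  B ≐ C.
Bind B := pair(nat,R); substituting into the one remaining equation that mentions B gives: pair(nat,R) ≐ C.
Bind C := pair(nat,R); no other remaining equation mentions C.
Decompose tree/1: pair(R,unit) ≐ pair(tree(tree(char)),unit).
Decompose pair/2: R ≐ tree(tree(char)),  unit ≐ unit.
Bind R := tree(tree(char)); no other remaining equation mentions R. Substituting into the earlier bindings gives B := pair(nat,tree(tree(char))), C := pair(nat,tree(tree(char))).
Delete trivial equation unit ≐ unit.
MGU = { B -> pair(nat,tree(tree(char))), C -> pair(nat,tree(tree(char))), R -> tree(tree(char)) }, so R -> tree(tree(char)).

tree(tree(char))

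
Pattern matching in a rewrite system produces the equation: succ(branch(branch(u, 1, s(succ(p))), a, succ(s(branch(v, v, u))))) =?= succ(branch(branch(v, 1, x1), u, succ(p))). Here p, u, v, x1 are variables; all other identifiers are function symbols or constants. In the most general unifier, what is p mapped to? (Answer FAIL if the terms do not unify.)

s(branch(a, a, a))

Decompose succ/1: branch(branch(u, 1, s(succ(p))), a, succ(s(branch(v, v, u)))) =?= branch(branch(v, 1, x1), u, succ(p)).
Decompose branch/3: branch(u, 1, s(succ(p))) =?= branch(v, 1, x1),  a =?= u,  succ(s(branch(v, v, u))) =?= succ(p).
Decompose branch/3: u =?= v,  1 =?= 1,  s(succ(p)) =?= x1.
Bind u := v; substituting into the 2 remaining equations that mention u gives: a =?= v,  succ(s(branch(v, v, v))) =?= succ(p).
Delete trivial equation 1 =?= 1.
Bind x1 := s(succ(p)); no other remaining equation mentions x1.
Bind v := a; substituting into the remaining equation gives: succ(s(branch(a, a, a))) =?= succ(p). Substituting into the earlier binding gives u := a.
Decompose succ/1: s(branch(a, a, a)) =?= p.
Bind p := s(branch(a, a, a)). Substituting into the earlier binding gives x1 := s(succ(s(branch(a, a, a)))).
MGU = { u -> a, x1 -> s(succ(s(branch(a, a, a)))), v -> a, p -> s(branch(a, a, a)) }, so p -> s(branch(a, a, a)).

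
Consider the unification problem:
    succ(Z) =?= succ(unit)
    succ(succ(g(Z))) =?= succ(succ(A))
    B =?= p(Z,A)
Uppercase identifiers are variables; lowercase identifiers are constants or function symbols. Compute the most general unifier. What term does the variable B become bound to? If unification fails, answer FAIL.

Decompose succ/1: Z =?= unit.
Bind Z := unit; substituting into the remaining equations gives: succ(succ(g(unit))) =?= succ(succ(A)),  B =?= p(unit,A).
Decompose succ/1: succ(g(unit)) =?= succ(A).
Decompose succ/1: g(unit) =?= A.
Bind A := g(unit); substituting into the remaining equation gives: B =?= p(unit,g(unit)).
Bind B := p(unit,g(unit)).
MGU = { Z := unit, A := g(unit), B := p(unit,g(unit)) }, so B := p(unit,g(unit)).

p(unit,g(unit))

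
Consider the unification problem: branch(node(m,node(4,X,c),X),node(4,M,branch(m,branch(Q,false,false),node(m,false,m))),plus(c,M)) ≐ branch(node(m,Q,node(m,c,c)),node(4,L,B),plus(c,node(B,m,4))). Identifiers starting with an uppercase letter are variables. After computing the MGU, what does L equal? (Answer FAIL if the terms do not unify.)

Decompose branch/3: node(m,node(4,X,c),X) ≐ node(m,Q,node(m,c,c)),  node(4,M,branch(m,branch(Q,false,false),node(m,false,m))) ≐ node(4,L,B),  plus(c,M) ≐ plus(c,node(B,m,4)).
Decompose node/3: m ≐ m,  node(4,X,c) ≐ Q,  X ≐ node(m,c,c).
Delete trivial equation m ≐ m.
Bind Q := node(4,X,c); substituting into the one remaining equation that mentions Q gives: node(4,M,branch(m,branch(node(4,X,c),false,false),node(m,false,m))) ≐ node(4,L,B).
Bind X := node(m,c,c); substituting into the one remaining equation that mentions X gives: node(4,M,branch(m,branch(node(4,node(m,c,c),c),false,false),node(m,false,m))) ≐ node(4,L,B). Substituting into the earlier binding gives Q := node(4,node(m,c,c),c).
Decompose node/3: 4 ≐ 4,  M ≐ L,  branch(m,branch(node(4,node(m,c,c),c),false,false),node(m,false,m)) ≐ B.
Delete trivial equation 4 ≐ 4.
Bind M := L; substituting into the one remaining equation that mentions M gives: plus(c,L) ≐ plus(c,node(B,m,4)).
Bind B := branch(m,branch(node(4,node(m,c,c),c),false,false),node(m,false,m)); substituting into the remaining equation gives: plus(c,L) ≐ plus(c,node(branch(m,branch(node(4,node(m,c,c),c),false,false),node(m,false,m)),m,4)).
Decompose plus/2: c ≐ c,  L ≐ node(branch(m,branch(node(4,node(m,c,c),c),false,false),node(m,false,m)),m,4).
Delete trivial equation c ≐ c.
Bind L := node(branch(m,branch(node(4,node(m,c,c),c),false,false),node(m,false,m)),m,4). Substituting into the earlier binding gives M := node(branch(m,branch(node(4,node(m,c,c),c),false,false),node(m,false,m)),m,4).
MGU = { Q ↦ node(4,node(m,c,c),c), X ↦ node(m,c,c), M ↦ node(branch(m,branch(node(4,node(m,c,c),c),false,false),node(m,false,m)),m,4), B ↦ branch(m,branch(node(4,node(m,c,c),c),false,false),node(m,false,m)), L ↦ node(branch(m,branch(node(4,node(m,c,c),c),false,false),node(m,false,m)),m,4) }, so L ↦ node(branch(m,branch(node(4,node(m,c,c),c),false,false),node(m,false,m)),m,4).

node(branch(m,branch(node(4,node(m,c,c),c),false,false),node(m,false,m)),m,4)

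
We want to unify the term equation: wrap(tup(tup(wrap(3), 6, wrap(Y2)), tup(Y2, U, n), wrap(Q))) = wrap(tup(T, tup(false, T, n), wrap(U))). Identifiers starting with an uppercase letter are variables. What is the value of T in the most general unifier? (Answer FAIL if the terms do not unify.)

Decompose wrap/1: tup(tup(wrap(3), 6, wrap(Y2)), tup(Y2, U, n), wrap(Q)) = tup(T, tup(false, T, n), wrap(U)).
Decompose tup/3: tup(wrap(3), 6, wrap(Y2)) = T,  tup(Y2, U, n) = tup(false, T, n),  wrap(Q) = wrap(U).
Bind T := tup(wrap(3), 6, wrap(Y2)); substituting into the one remaining equation that mentions T gives: tup(Y2, U, n) = tup(false, tup(wrap(3), 6, wrap(Y2)), n).
Decompose tup/3: Y2 = false,  U = tup(wrap(3), 6, wrap(Y2)),  n = n.
Bind Y2 := false; substituting into the one remaining equation that mentions Y2 gives: U = tup(wrap(3), 6, wrap(false)). Substituting into the earlier binding gives T := tup(wrap(3), 6, wrap(false)).
Bind U := tup(wrap(3), 6, wrap(false)); substituting into the one remaining equation that mentions U gives: wrap(Q) = wrap(tup(wrap(3), 6, wrap(false))).
Delete trivial equation n = n.
Decompose wrap/1: Q = tup(wrap(3), 6, wrap(false)).
Bind Q := tup(wrap(3), 6, wrap(false)).
MGU = { T := tup(wrap(3), 6, wrap(false)), Y2 := false, U := tup(wrap(3), 6, wrap(false)), Q := tup(wrap(3), 6, wrap(false)) }, so T := tup(wrap(3), 6, wrap(false)).

tup(wrap(3), 6, wrap(false))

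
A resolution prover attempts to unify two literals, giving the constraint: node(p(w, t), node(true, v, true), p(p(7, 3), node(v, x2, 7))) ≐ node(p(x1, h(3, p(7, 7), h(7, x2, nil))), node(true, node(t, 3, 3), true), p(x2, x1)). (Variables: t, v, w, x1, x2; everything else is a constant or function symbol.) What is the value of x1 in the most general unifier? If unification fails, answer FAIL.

node(node(h(3, p(7, 7), h(7, p(7, 3), nil)), 3, 3), p(7, 3), 7)

Decompose node/3: p(w, t) ≐ p(x1, h(3, p(7, 7), h(7, x2, nil))),  node(true, v, true) ≐ node(true, node(t, 3, 3), true),  p(p(7, 3), node(v, x2, 7)) ≐ p(x2, x1).
Decompose p/2: w ≐ x1,  t ≐ h(3, p(7, 7), h(7, x2, nil)).
Bind w := x1; no other remaining equation mentions w.
Bind t := h(3, p(7, 7), h(7, x2, nil)); substituting into the one remaining equation that mentions t gives: node(true, v, true) ≐ node(true, node(h(3, p(7, 7), h(7, x2, nil)), 3, 3), true).
Decompose node/3: true ≐ true,  v ≐ node(h(3, p(7, 7), h(7, x2, nil)), 3, 3),  true ≐ true.
Delete trivial equation true ≐ true.
Bind v := node(h(3, p(7, 7), h(7, x2, nil)), 3, 3); substituting into the one remaining equation that mentions v gives: p(p(7, 3), node(node(h(3, p(7, 7), h(7, x2, nil)), 3, 3), x2, 7)) ≐ p(x2, x1).
Delete trivial equation true ≐ true.
Decompose p/2: p(7, 3) ≐ x2,  node(node(h(3, p(7, 7), h(7, x2, nil)), 3, 3), x2, 7) ≐ x1.
Bind x2 := p(7, 3); substituting into the remaining equation gives: node(node(h(3, p(7, 7), h(7, p(7, 3), nil)), 3, 3), p(7, 3), 7) ≐ x1. Substituting into the earlier bindings gives t := h(3, p(7, 7), h(7, p(7, 3), nil)), v := node(h(3, p(7, 7), h(7, p(7, 3), nil)), 3, 3).
Bind x1 := node(node(h(3, p(7, 7), h(7, p(7, 3), nil)), 3, 3), p(7, 3), 7). Substituting into the earlier binding gives w := node(node(h(3, p(7, 7), h(7, p(7, 3), nil)), 3, 3), p(7, 3), 7).
MGU = { w -> node(node(h(3, p(7, 7), h(7, p(7, 3), nil)), 3, 3), p(7, 3), 7), t -> h(3, p(7, 7), h(7, p(7, 3), nil)), v -> node(h(3, p(7, 7), h(7, p(7, 3), nil)), 3, 3), x2 -> p(7, 3), x1 -> node(node(h(3, p(7, 7), h(7, p(7, 3), nil)), 3, 3), p(7, 3), 7) }, so x1 -> node(node(h(3, p(7, 7), h(7, p(7, 3), nil)), 3, 3), p(7, 3), 7).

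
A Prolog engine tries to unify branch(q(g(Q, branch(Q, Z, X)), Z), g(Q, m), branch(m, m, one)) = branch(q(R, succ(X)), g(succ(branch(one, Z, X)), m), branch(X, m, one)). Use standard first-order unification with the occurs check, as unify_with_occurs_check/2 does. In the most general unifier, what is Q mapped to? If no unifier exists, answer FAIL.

succ(branch(one, succ(m), m))

Decompose branch/3: q(g(Q, branch(Q, Z, X)), Z) = q(R, succ(X)),  g(Q, m) = g(succ(branch(one, Z, X)), m),  branch(m, m, one) = branch(X, m, one).
Decompose q/2: g(Q, branch(Q, Z, X)) = R,  Z = succ(X).
Bind R := g(Q, branch(Q, Z, X)); no other remaining equation mentions R.
Bind Z := succ(X); substituting into the one remaining equation that mentions Z gives: g(Q, m) = g(succ(branch(one, succ(X), X)), m). Substituting into the earlier binding gives R := g(Q, branch(Q, succ(X), X)).
Decompose g/2: Q = succ(branch(one, succ(X), X)),  m = m.
Bind Q := succ(branch(one, succ(X), X)); no other remaining equation mentions Q. Substituting into the earlier binding gives R := g(succ(branch(one, succ(X), X)), branch(succ(branch(one, succ(X), X)), succ(X), X)).
Delete trivial equation m = m.
Decompose branch/3: m = X,  m = m,  one = one.
Bind X := m; no other remaining equation mentions X. Substituting into the earlier bindings gives R := g(succ(branch(one, succ(m), m)), branch(succ(branch(one, succ(m), m)), succ(m), m)), Z := succ(m), Q := succ(branch(one, succ(m), m)).
Delete trivial equation m = m.
Delete trivial equation one = one.
MGU = { R ↦ g(succ(branch(one, succ(m), m)), branch(succ(branch(one, succ(m), m)), succ(m), m)), Z ↦ succ(m), Q ↦ succ(branch(one, succ(m), m)), X ↦ m }, so Q ↦ succ(branch(one, succ(m), m)).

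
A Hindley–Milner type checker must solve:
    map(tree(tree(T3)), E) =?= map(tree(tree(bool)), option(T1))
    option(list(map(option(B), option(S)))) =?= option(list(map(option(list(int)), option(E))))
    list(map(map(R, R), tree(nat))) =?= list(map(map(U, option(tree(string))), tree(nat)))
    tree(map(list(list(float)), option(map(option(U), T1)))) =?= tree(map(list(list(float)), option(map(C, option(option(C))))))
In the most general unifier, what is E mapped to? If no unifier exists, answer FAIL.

Decompose map/2: tree(tree(T3)) =?= tree(tree(bool)),  E =?= option(T1).
Decompose tree/1: tree(T3) =?= tree(bool).
Decompose tree/1: T3 =?= bool.
Bind T3 := bool; no other remaining equation mentions T3.
Bind E := option(T1); substituting into the one remaining equation that mentions E gives: option(list(map(option(B), option(S)))) =?= option(list(map(option(list(int)), option(option(T1))))).
Decompose option/1: list(map(option(B), option(S))) =?= list(map(option(list(int)), option(option(T1)))).
Decompose list/1: map(option(B), option(S)) =?= map(option(list(int)), option(option(T1))).
Decompose map/2: option(B) =?= option(list(int)),  option(S) =?= option(option(T1)).
Decompose option/1: B =?= list(int).
Bind B := list(int); no other remaining equation mentions B.
Decompose option/1: S =?= option(T1).
Bind S := option(T1); no other remaining equation mentions S.
Decompose list/1: map(map(R, R), tree(nat)) =?= map(map(U, option(tree(string))), tree(nat)).
Decompose map/2: map(R, R) =?= map(U, option(tree(string))),  tree(nat) =?= tree(nat).
Decompose map/2: R =?= U,  R =?= option(tree(string)).
Bind R := U; substituting into the one remaining equation that mentions R gives: U =?= option(tree(string)).
Bind U := option(tree(string)); substituting into the one remaining equation that mentions U gives: tree(map(list(list(float)), option(map(option(option(tree(string))), T1)))) =?= tree(map(list(list(float)), option(map(C, option(option(C)))))). Substituting into the earlier binding gives R := option(tree(string)).
Delete trivial equation tree(nat) =?= tree(nat).
Decompose tree/1: map(list(list(float)), option(map(option(option(tree(string))), T1))) =?= map(list(list(float)), option(map(C, option(option(C))))).
Decompose map/2: list(list(float)) =?= list(list(float)),  option(map(option(option(tree(string))), T1)) =?= option(map(C, option(option(C)))).
Delete trivial equation list(list(float)) =?= list(list(float)).
Decompose option/1: map(option(option(tree(string))), T1) =?= map(C, option(option(C))).
Decompose map/2: option(option(tree(string))) =?= C,  T1 =?= option(option(C)).
Bind C := option(option(tree(string))); substituting into the remaining equation gives: T1 =?= option(option(option(option(tree(string))))).
Bind T1 := option(option(option(option(tree(string))))). Substituting into the earlier bindings gives E := option(option(option(option(option(tree(string)))))), S := option(option(option(option(option(tree(string)))))).
MGU = { T3 := bool, E := option(option(option(option(option(tree(string)))))), B := list(int), S := option(option(option(option(option(tree(string)))))), R := option(tree(string)), U := option(tree(string)), C := option(option(tree(string))), T1 := option(option(option(option(tree(string))))) }, so E := option(option(option(option(option(tree(string)))))).

option(option(option(option(option(tree(string))))))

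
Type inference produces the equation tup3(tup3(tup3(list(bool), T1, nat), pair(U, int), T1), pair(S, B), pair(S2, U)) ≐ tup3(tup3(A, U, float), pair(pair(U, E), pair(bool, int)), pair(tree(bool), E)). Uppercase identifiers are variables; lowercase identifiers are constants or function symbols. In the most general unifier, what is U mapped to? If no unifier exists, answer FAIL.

FAIL

Decompose tup3/3: tup3(tup3(list(bool), T1, nat), pair(U, int), T1) ≐ tup3(A, U, float),  pair(S, B) ≐ pair(pair(U, E), pair(bool, int)),  pair(S2, U) ≐ pair(tree(bool), E).
Decompose tup3/3: tup3(list(bool), T1, nat) ≐ A,  pair(U, int) ≐ U,  T1 ≐ float.
Bind A := tup3(list(bool), T1, nat); no other remaining equation mentions A.
Occurs check fails: U occurs in pair(U, int); the equation U ≐ pair(U, int) has no finite solution.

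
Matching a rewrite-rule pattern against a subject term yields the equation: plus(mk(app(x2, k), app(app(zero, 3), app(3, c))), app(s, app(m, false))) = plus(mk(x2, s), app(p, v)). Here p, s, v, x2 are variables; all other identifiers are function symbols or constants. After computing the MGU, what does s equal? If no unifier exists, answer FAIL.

Decompose plus/2: mk(app(x2, k), app(app(zero, 3), app(3, c))) = mk(x2, s),  app(s, app(m, false)) = app(p, v).
Decompose mk/2: app(x2, k) = x2,  app(app(zero, 3), app(3, c)) = s.
Occurs check fails: x2 occurs in app(x2, k); the equation x2 = app(x2, k) has no finite solution.

FAIL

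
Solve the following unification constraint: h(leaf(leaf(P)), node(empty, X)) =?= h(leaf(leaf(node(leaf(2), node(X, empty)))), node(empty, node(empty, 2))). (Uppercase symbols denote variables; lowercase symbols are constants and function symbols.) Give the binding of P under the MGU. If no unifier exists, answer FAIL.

Decompose h/2: leaf(leaf(P)) =?= leaf(leaf(node(leaf(2), node(X, empty)))),  node(empty, X) =?= node(empty, node(empty, 2)).
Decompose leaf/1: leaf(P) =?= leaf(node(leaf(2), node(X, empty))).
Decompose leaf/1: P =?= node(leaf(2), node(X, empty)).
Bind P := node(leaf(2), node(X, empty)); no other remaining equation mentions P.
Decompose node/2: empty =?= empty,  X =?= node(empty, 2).
Delete trivial equation empty =?= empty.
Bind X := node(empty, 2). Substituting into the earlier binding gives P := node(leaf(2), node(node(empty, 2), empty)).
MGU = { P := node(leaf(2), node(node(empty, 2), empty)), X := node(empty, 2) }, so P := node(leaf(2), node(node(empty, 2), empty)).

node(leaf(2), node(node(empty, 2), empty))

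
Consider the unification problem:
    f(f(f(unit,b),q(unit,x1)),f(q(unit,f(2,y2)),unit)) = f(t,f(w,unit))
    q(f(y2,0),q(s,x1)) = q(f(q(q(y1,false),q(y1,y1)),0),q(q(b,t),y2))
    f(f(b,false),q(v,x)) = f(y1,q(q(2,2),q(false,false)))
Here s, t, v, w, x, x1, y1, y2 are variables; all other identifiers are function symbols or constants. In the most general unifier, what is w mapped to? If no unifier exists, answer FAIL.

Decompose f/2: f(f(unit,b),q(unit,x1)) = t,  f(q(unit,f(2,y2)),unit) = f(w,unit).
Bind t := f(f(unit,b),q(unit,x1)); substituting into the one remaining equation that mentions t gives: q(f(y2,0),q(s,x1)) = q(f(q(q(y1,false),q(y1,y1)),0),q(q(b,f(f(unit,b),q(unit,x1))),y2)).
Decompose f/2: q(unit,f(2,y2)) = w,  unit = unit.
Bind w := q(unit,f(2,y2)); no other remaining equation mentions w.
Delete trivial equation unit = unit.
Decompose q/2: f(y2,0) = f(q(q(y1,false),q(y1,y1)),0),  q(s,x1) = q(q(b,f(f(unit,b),q(unit,x1))),y2).
Decompose f/2: y2 = q(q(y1,false),q(y1,y1)),  0 = 0.
Bind y2 := q(q(y1,false),q(y1,y1)); substituting into the one remaining equation that mentions y2 gives: q(s,x1) = q(q(b,f(f(unit,b),q(unit,x1))),q(q(y1,false),q(y1,y1))). Substituting into the earlier binding gives w := q(unit,f(2,q(q(y1,false),q(y1,y1)))).
Delete trivial equation 0 = 0.
Decompose q/2: s = q(b,f(f(unit,b),q(unit,x1))),  x1 = q(q(y1,false),q(y1,y1)).
Bind s := q(b,f(f(unit,b),q(unit,x1))); no other remaining equation mentions s.
Bind x1 := q(q(y1,false),q(y1,y1)); no other remaining equation mentions x1. Substituting into the earlier bindings gives t := f(f(unit,b),q(unit,q(q(y1,false),q(y1,y1)))), s := q(b,f(f(unit,b),q(unit,q(q(y1,false),q(y1,y1))))).
Decompose f/2: f(b,false) = y1,  q(v,x) = q(q(2,2),q(false,false)).
Bind y1 := f(b,false); no other remaining equation mentions y1. Substituting into the earlier bindings gives t := f(f(unit,b),q(unit,q(q(f(b,false),false),q(f(b,false),f(b,false))))), w := q(unit,f(2,q(q(f(b,false),false),q(f(b,false),f(b,false))))), y2 := q(q(f(b,false),false),q(f(b,false),f(b,false))), s := q(b,f(f(unit,b),q(unit,q(q(f(b,false),false),q(f(b,false),f(b,false)))))), x1 := q(q(f(b,false),false),q(f(b,false),f(b,false))).
Decompose q/2: v = q(2,2),  x = q(false,false).
Bind v := q(2,2); no other remaining equation mentions v.
Bind x := q(false,false).
MGU = { t := f(f(unit,b),q(unit,q(q(f(b,false),false),q(f(b,false),f(b,false))))), w := q(unit,f(2,q(q(f(b,false),false),q(f(b,false),f(b,false))))), y2 := q(q(f(b,false),false),q(f(b,false),f(b,false))), s := q(b,f(f(unit,b),q(unit,q(q(f(b,false),false),q(f(b,false),f(b,false)))))), x1 := q(q(f(b,false),false),q(f(b,false),f(b,false))), y1 := f(b,false), v := q(2,2), x := q(false,false) }, so w := q(unit,f(2,q(q(f(b,false),false),q(f(b,false),f(b,false))))).

q(unit,f(2,q(q(f(b,false),false),q(f(b,false),f(b,false)))))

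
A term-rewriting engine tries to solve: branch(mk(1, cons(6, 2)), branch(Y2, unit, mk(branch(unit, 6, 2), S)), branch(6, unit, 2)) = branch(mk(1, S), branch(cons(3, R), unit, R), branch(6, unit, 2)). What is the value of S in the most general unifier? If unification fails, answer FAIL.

Decompose branch/3: mk(1, cons(6, 2)) = mk(1, S),  branch(Y2, unit, mk(branch(unit, 6, 2), S)) = branch(cons(3, R), unit, R),  branch(6, unit, 2) = branch(6, unit, 2).
Decompose mk/2: 1 = 1,  cons(6, 2) = S.
Delete trivial equation 1 = 1.
Bind S := cons(6, 2); substituting into the one remaining equation that mentions S gives: branch(Y2, unit, mk(branch(unit, 6, 2), cons(6, 2))) = branch(cons(3, R), unit, R).
Decompose branch/3: Y2 = cons(3, R),  unit = unit,  mk(branch(unit, 6, 2), cons(6, 2)) = R.
Bind Y2 := cons(3, R); no other remaining equation mentions Y2.
Delete trivial equation unit = unit.
Bind R := mk(branch(unit, 6, 2), cons(6, 2)); no other remaining equation mentions R. Substituting into the earlier binding gives Y2 := cons(3, mk(branch(unit, 6, 2), cons(6, 2))).
Delete trivial equation branch(6, unit, 2) = branch(6, unit, 2).
MGU = { S ↦ cons(6, 2), Y2 ↦ cons(3, mk(branch(unit, 6, 2), cons(6, 2))), R ↦ mk(branch(unit, 6, 2), cons(6, 2)) }, so S ↦ cons(6, 2).

cons(6, 2)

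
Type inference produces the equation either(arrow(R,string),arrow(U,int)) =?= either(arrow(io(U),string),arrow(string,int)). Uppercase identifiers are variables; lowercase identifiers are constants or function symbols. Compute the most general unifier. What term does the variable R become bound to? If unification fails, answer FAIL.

io(string)

Decompose either/2: arrow(R,string) =?= arrow(io(U),string),  arrow(U,int) =?= arrow(string,int).
Decompose arrow/2: R =?= io(U),  string =?= string.
Bind R := io(U); no other remaining equation mentions R.
Delete trivial equation string =?= string.
Decompose arrow/2: U =?= string,  int =?= int.
Bind U := string; no other remaining equation mentions U. Substituting into the earlier binding gives R := io(string).
Delete trivial equation int =?= int.
MGU = { R -> io(string), U -> string }, so R -> io(string).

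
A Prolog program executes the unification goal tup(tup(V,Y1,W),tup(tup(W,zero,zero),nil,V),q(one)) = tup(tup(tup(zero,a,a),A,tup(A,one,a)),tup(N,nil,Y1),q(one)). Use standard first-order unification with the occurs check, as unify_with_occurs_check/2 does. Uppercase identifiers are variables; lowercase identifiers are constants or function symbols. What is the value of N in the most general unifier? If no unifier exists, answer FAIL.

Decompose tup/3: tup(V,Y1,W) = tup(tup(zero,a,a),A,tup(A,one,a)),  tup(tup(W,zero,zero),nil,V) = tup(N,nil,Y1),  q(one) = q(one).
Decompose tup/3: V = tup(zero,a,a),  Y1 = A,  W = tup(A,one,a).
Bind V := tup(zero,a,a); substituting into the one remaining equation that mentions V gives: tup(tup(W,zero,zero),nil,tup(zero,a,a)) = tup(N,nil,Y1).
Bind Y1 := A; substituting into the one remaining equation that mentions Y1 gives: tup(tup(W,zero,zero),nil,tup(zero,a,a)) = tup(N,nil,A).
Bind W := tup(A,one,a); substituting into the one remaining equation that mentions W gives: tup(tup(tup(A,one,a),zero,zero),nil,tup(zero,a,a)) = tup(N,nil,A).
Decompose tup/3: tup(tup(A,one,a),zero,zero) = N,  nil = nil,  tup(zero,a,a) = A.
Bind N := tup(tup(A,one,a),zero,zero); no other remaining equation mentions N.
Delete trivial equation nil = nil.
Bind A := tup(zero,a,a); no other remaining equation mentions A. Substituting into the earlier bindings gives Y1 := tup(zero,a,a), W := tup(tup(zero,a,a),one,a), N := tup(tup(tup(zero,a,a),one,a),zero,zero).
Delete trivial equation q(one) = q(one).
MGU = { V -> tup(zero,a,a), Y1 -> tup(zero,a,a), W -> tup(tup(zero,a,a),one,a), N -> tup(tup(tup(zero,a,a),one,a),zero,zero), A -> tup(zero,a,a) }, so N -> tup(tup(tup(zero,a,a),one,a),zero,zero).

tup(tup(tup(zero,a,a),one,a),zero,zero)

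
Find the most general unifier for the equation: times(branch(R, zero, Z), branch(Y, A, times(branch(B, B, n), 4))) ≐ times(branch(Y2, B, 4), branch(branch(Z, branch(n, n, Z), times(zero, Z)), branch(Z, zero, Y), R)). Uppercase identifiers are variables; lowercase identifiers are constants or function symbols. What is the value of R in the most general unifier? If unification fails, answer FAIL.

times(branch(zero, zero, n), 4)

Decompose times/2: branch(R, zero, Z) ≐ branch(Y2, B, 4),  branch(Y, A, times(branch(B, B, n), 4)) ≐ branch(branch(Z, branch(n, n, Z), times(zero, Z)), branch(Z, zero, Y), R).
Decompose branch/3: R ≐ Y2,  zero ≐ B,  Z ≐ 4.
Bind R := Y2; substituting into the one remaining equation that mentions R gives: branch(Y, A, times(branch(B, B, n), 4)) ≐ branch(branch(Z, branch(n, n, Z), times(zero, Z)), branch(Z, zero, Y), Y2).
Bind B := zero; substituting into the one remaining equation that mentions B gives: branch(Y, A, times(branch(zero, zero, n), 4)) ≐ branch(branch(Z, branch(n, n, Z), times(zero, Z)), branch(Z, zero, Y), Y2).
Bind Z := 4; substituting into the remaining equation gives: branch(Y, A, times(branch(zero, zero, n), 4)) ≐ branch(branch(4, branch(n, n, 4), times(zero, 4)), branch(4, zero, Y), Y2).
Decompose branch/3: Y ≐ branch(4, branch(n, n, 4), times(zero, 4)),  A ≐ branch(4, zero, Y),  times(branch(zero, zero, n), 4) ≐ Y2.
Bind Y := branch(4, branch(n, n, 4), times(zero, 4)); substituting into the one remaining equation that mentions Y gives: A ≐ branch(4, zero, branch(4, branch(n, n, 4), times(zero, 4))).
Bind A := branch(4, zero, branch(4, branch(n, n, 4), times(zero, 4))); no other remaining equation mentions A.
Bind Y2 := times(branch(zero, zero, n), 4). Substituting into the earlier binding gives R := times(branch(zero, zero, n), 4).
MGU = { R := times(branch(zero, zero, n), 4), B := zero, Z := 4, Y := branch(4, branch(n, n, 4), times(zero, 4)), A := branch(4, zero, branch(4, branch(n, n, 4), times(zero, 4))), Y2 := times(branch(zero, zero, n), 4) }, so R := times(branch(zero, zero, n), 4).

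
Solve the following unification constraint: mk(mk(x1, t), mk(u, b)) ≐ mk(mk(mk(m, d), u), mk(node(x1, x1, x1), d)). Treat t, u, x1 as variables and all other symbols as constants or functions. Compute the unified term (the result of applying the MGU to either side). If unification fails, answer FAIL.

FAIL

Decompose mk/2: mk(x1, t) ≐ mk(mk(m, d), u),  mk(u, b) ≐ mk(node(x1, x1, x1), d).
Decompose mk/2: x1 ≐ mk(m, d),  t ≐ u.
Bind x1 := mk(m, d); substituting into the one remaining equation that mentions x1 gives: mk(u, b) ≐ mk(node(mk(m, d), mk(m, d), mk(m, d)), d).
Bind t := u; no other remaining equation mentions t.
Decompose mk/2: u ≐ node(mk(m, d), mk(m, d), mk(m, d)),  b ≐ d.
Bind u := node(mk(m, d), mk(m, d), mk(m, d)); no other remaining equation mentions u. Substituting into the earlier binding gives t := node(mk(m, d), mk(m, d), mk(m, d)).
Clash: constants b and d differ; no unifier exists.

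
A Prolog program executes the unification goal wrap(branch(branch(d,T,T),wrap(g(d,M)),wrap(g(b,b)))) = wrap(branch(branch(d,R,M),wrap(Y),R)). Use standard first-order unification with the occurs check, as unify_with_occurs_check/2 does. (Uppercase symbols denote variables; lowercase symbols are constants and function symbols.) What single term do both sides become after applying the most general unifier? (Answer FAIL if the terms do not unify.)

wrap(branch(branch(d,wrap(g(b,b)),wrap(g(b,b))),wrap(g(d,wrap(g(b,b)))),wrap(g(b,b))))

Decompose wrap/1: branch(branch(d,T,T),wrap(g(d,M)),wrap(g(b,b))) = branch(branch(d,R,M),wrap(Y),R).
Decompose branch/3: branch(d,T,T) = branch(d,R,M),  wrap(g(d,M)) = wrap(Y),  wrap(g(b,b)) = R.
Decompose branch/3: d = d,  T = R,  T = M.
Delete trivial equation d = d.
Bind T := R; substituting into the one remaining equation that mentions T gives: R = M.
Bind R := M; substituting into the one remaining equation that mentions R gives: wrap(g(b,b)) = M. Substituting into the earlier binding gives T := M.
Decompose wrap/1: g(d,M) = Y.
Bind Y := g(d,M); no other remaining equation mentions Y.
Bind M := wrap(g(b,b)). Substituting into the earlier bindings gives T := wrap(g(b,b)), R := wrap(g(b,b)), Y := g(d,wrap(g(b,b))).
Applying the MGU to either side gives wrap(branch(branch(d,wrap(g(b,b)),wrap(g(b,b))),wrap(g(d,wrap(g(b,b)))),wrap(g(b,b)))).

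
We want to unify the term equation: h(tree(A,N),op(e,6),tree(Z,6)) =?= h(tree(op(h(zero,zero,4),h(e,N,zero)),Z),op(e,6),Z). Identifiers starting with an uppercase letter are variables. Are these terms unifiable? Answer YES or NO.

NO

Decompose h/3: tree(A,N) =?= tree(op(h(zero,zero,4),h(e,N,zero)),Z),  op(e,6) =?= op(e,6),  tree(Z,6) =?= Z.
Decompose tree/2: A =?= op(h(zero,zero,4),h(e,N,zero)),  N =?= Z.
Bind A := op(h(zero,zero,4),h(e,N,zero)); no other remaining equation mentions A.
Bind N := Z; no other remaining equation mentions N. Substituting into the earlier binding gives A := op(h(zero,zero,4),h(e,Z,zero)).
Delete trivial equation op(e,6) =?= op(e,6).
Occurs check fails: Z occurs in tree(Z,6); the equation Z =?= tree(Z,6) has no finite solution.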